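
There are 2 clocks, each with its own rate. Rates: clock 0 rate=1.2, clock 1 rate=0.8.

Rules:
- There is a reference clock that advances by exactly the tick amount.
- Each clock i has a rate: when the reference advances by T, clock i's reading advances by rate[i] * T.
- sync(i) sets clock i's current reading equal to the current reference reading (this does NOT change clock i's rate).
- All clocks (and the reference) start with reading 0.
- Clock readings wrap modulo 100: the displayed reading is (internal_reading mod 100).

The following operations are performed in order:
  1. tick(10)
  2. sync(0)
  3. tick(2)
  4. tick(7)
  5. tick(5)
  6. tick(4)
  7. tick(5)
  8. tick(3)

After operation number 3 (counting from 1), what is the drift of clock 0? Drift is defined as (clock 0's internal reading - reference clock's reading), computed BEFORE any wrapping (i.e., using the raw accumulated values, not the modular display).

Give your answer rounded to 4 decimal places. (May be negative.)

Answer: 0.4000

Derivation:
After op 1 tick(10): ref=10.0000 raw=[12.0000 8.0000]
After op 2 sync(0): ref=10.0000 raw=[10.0000 8.0000]
After op 3 tick(2): ref=12.0000 raw=[12.4000 9.6000]
Drift of clock 0 after op 3: 12.4000 - 12.0000 = 0.4000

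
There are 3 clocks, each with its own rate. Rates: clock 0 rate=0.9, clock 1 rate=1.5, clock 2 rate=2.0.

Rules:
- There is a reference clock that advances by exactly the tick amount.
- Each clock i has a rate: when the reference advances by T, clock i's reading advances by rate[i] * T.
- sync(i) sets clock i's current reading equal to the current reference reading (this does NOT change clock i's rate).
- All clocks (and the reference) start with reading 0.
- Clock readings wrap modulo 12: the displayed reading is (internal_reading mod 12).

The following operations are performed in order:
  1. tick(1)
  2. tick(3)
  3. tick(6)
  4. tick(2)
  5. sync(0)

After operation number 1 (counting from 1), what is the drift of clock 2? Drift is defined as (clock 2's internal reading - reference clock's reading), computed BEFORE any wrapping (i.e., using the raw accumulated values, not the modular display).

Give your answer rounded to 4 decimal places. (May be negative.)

Answer: 1.0000

Derivation:
After op 1 tick(1): ref=1.0000 raw=[0.9000 1.5000 2.0000]
Drift of clock 2 after op 1: 2.0000 - 1.0000 = 1.0000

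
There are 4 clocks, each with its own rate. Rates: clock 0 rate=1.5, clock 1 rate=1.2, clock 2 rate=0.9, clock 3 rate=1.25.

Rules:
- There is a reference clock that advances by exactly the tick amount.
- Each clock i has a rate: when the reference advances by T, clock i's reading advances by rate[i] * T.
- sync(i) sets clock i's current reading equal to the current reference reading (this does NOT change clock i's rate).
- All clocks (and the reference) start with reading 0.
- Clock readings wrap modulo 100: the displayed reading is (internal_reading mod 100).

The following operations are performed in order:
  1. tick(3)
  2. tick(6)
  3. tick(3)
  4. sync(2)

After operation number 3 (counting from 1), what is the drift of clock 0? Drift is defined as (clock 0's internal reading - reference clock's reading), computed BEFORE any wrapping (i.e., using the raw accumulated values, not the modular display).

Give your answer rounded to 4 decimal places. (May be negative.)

Answer: 6.0000

Derivation:
After op 1 tick(3): ref=3.0000 raw=[4.5000 3.6000 2.7000 3.7500]
After op 2 tick(6): ref=9.0000 raw=[13.5000 10.8000 8.1000 11.2500]
After op 3 tick(3): ref=12.0000 raw=[18.0000 14.4000 10.8000 15.0000]
Drift of clock 0 after op 3: 18.0000 - 12.0000 = 6.0000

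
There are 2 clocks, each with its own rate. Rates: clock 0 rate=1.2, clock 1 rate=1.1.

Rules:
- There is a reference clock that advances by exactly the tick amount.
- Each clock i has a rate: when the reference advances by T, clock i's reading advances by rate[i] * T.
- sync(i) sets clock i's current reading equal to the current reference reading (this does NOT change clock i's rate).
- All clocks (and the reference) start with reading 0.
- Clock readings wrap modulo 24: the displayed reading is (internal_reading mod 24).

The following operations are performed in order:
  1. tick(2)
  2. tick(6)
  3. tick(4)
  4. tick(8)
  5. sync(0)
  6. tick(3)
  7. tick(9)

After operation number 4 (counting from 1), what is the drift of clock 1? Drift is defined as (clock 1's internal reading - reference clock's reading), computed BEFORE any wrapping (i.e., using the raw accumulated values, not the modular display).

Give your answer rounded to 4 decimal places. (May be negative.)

After op 1 tick(2): ref=2.0000 raw=[2.4000 2.2000]
After op 2 tick(6): ref=8.0000 raw=[9.6000 8.8000]
After op 3 tick(4): ref=12.0000 raw=[14.4000 13.2000]
After op 4 tick(8): ref=20.0000 raw=[24.0000 22.0000]
Drift of clock 1 after op 4: 22.0000 - 20.0000 = 2.0000

Answer: 2.0000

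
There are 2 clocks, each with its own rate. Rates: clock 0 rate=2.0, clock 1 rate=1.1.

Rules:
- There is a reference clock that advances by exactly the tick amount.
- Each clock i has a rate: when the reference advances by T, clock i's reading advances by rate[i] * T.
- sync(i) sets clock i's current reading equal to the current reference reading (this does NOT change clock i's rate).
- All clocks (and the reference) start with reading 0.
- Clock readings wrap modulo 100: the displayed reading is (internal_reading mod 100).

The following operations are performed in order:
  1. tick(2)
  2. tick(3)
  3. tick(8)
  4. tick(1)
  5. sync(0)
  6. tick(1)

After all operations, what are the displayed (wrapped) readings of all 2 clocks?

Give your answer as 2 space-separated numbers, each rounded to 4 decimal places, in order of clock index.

After op 1 tick(2): ref=2.0000 raw=[4.0000 2.2000]
After op 2 tick(3): ref=5.0000 raw=[10.0000 5.5000]
After op 3 tick(8): ref=13.0000 raw=[26.0000 14.3000]
After op 4 tick(1): ref=14.0000 raw=[28.0000 15.4000]
After op 5 sync(0): ref=14.0000 raw=[14.0000 15.4000]
After op 6 tick(1): ref=15.0000 raw=[16.0000 16.5000]
Wrap final raw readings (mod 100): 16.0000 mod 100 = 16.0000; 16.5000 mod 100 = 16.5000

Answer: 16.0000 16.5000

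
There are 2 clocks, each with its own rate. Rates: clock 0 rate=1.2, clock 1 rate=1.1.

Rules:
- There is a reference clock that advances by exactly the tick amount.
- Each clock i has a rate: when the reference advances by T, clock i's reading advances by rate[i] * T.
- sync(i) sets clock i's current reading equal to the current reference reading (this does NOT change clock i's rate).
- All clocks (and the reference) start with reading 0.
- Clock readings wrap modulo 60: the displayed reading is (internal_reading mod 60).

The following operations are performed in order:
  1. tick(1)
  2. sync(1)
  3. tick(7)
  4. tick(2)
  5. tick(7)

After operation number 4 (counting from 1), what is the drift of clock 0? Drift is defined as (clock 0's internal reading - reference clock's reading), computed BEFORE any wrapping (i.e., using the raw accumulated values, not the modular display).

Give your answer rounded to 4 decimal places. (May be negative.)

After op 1 tick(1): ref=1.0000 raw=[1.2000 1.1000]
After op 2 sync(1): ref=1.0000 raw=[1.2000 1.0000]
After op 3 tick(7): ref=8.0000 raw=[9.6000 8.7000]
After op 4 tick(2): ref=10.0000 raw=[12.0000 10.9000]
Drift of clock 0 after op 4: 12.0000 - 10.0000 = 2.0000

Answer: 2.0000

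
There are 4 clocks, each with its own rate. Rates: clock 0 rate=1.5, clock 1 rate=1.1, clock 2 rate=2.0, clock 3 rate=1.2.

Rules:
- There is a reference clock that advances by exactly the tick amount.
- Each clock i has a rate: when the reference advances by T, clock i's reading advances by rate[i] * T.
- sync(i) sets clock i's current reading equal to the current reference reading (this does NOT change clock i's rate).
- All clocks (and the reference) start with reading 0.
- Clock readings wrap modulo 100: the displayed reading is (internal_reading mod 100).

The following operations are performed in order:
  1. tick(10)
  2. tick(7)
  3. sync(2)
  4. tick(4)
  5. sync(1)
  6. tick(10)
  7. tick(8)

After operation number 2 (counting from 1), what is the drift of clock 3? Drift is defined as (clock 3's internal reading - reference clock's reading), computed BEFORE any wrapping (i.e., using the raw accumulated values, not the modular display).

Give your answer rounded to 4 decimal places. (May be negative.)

After op 1 tick(10): ref=10.0000 raw=[15.0000 11.0000 20.0000 12.0000]
After op 2 tick(7): ref=17.0000 raw=[25.5000 18.7000 34.0000 20.4000]
Drift of clock 3 after op 2: 20.4000 - 17.0000 = 3.4000

Answer: 3.4000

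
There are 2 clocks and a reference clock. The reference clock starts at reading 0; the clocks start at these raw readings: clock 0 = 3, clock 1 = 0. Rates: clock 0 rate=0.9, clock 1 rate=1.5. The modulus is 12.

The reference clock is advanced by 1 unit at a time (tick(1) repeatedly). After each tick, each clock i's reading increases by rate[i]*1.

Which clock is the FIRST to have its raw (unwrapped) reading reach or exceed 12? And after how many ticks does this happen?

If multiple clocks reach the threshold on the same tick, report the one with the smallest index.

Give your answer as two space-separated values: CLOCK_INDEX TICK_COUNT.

Answer: 1 8

Derivation:
clock 0: start=3, rate=0.9, needs 12-3 = 9; ticks = ceil(9/0.9) = ceil(10.0000) = 10; reading at tick 10 = 3 + 0.9*10 = 12.0000
clock 1: start=0, rate=1.5, needs 12-0 = 12; ticks = ceil(12/1.5) = ceil(8.0000) = 8; reading at tick 8 = 0 + 1.5*8 = 12.0000
Minimum tick count = 8; winners = [1]; smallest index = 1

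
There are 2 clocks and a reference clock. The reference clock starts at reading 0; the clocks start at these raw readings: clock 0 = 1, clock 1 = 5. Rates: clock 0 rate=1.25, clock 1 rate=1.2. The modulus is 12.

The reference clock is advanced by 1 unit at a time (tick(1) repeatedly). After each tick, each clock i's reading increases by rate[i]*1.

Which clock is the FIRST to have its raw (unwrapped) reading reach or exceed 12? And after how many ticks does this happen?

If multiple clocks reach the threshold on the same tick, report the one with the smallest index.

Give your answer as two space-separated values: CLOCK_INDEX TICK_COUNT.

clock 0: start=1, rate=1.25, needs 12-1 = 11; ticks = ceil(11/1.25) = ceil(8.8000) = 9; reading at tick 9 = 1 + 1.25*9 = 12.2500
clock 1: start=5, rate=1.2, needs 12-5 = 7; ticks = ceil(7/1.2) = ceil(5.8333) = 6; reading at tick 6 = 5 + 1.2*6 = 12.2000
Minimum tick count = 6; winners = [1]; smallest index = 1

Answer: 1 6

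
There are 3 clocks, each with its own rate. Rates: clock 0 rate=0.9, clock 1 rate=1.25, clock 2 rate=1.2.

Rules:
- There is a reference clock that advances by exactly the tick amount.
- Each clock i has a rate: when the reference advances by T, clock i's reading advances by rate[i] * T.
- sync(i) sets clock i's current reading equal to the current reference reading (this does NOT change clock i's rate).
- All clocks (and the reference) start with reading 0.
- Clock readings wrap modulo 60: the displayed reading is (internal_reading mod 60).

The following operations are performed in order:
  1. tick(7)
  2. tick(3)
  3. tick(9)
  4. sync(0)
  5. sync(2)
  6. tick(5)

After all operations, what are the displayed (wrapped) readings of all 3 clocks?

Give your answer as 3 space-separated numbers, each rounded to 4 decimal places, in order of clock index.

Answer: 23.5000 30.0000 25.0000

Derivation:
After op 1 tick(7): ref=7.0000 raw=[6.3000 8.7500 8.4000]
After op 2 tick(3): ref=10.0000 raw=[9.0000 12.5000 12.0000]
After op 3 tick(9): ref=19.0000 raw=[17.1000 23.7500 22.8000]
After op 4 sync(0): ref=19.0000 raw=[19.0000 23.7500 22.8000]
After op 5 sync(2): ref=19.0000 raw=[19.0000 23.7500 19.0000]
After op 6 tick(5): ref=24.0000 raw=[23.5000 30.0000 25.0000]
Wrap final raw readings (mod 60): 23.5000 mod 60 = 23.5000; 30.0000 mod 60 = 30.0000; 25.0000 mod 60 = 25.0000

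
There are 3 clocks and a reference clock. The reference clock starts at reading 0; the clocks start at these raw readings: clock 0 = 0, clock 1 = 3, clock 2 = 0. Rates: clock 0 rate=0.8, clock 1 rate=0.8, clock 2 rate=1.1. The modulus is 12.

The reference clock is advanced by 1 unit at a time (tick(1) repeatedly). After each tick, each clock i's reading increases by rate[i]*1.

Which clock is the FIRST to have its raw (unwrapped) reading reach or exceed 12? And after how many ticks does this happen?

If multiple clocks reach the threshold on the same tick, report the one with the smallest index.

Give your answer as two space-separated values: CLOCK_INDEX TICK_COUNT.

Answer: 2 11

Derivation:
clock 0: start=0, rate=0.8, needs 12-0 = 12; ticks = ceil(12/0.8) = ceil(15.0000) = 15; reading at tick 15 = 0 + 0.8*15 = 12.0000
clock 1: start=3, rate=0.8, needs 12-3 = 9; ticks = ceil(9/0.8) = ceil(11.2500) = 12; reading at tick 12 = 3 + 0.8*12 = 12.6000
clock 2: start=0, rate=1.1, needs 12-0 = 12; ticks = ceil(12/1.1) = ceil(10.9091) = 11; reading at tick 11 = 0 + 1.1*11 = 12.1000
Minimum tick count = 11; winners = [2]; smallest index = 2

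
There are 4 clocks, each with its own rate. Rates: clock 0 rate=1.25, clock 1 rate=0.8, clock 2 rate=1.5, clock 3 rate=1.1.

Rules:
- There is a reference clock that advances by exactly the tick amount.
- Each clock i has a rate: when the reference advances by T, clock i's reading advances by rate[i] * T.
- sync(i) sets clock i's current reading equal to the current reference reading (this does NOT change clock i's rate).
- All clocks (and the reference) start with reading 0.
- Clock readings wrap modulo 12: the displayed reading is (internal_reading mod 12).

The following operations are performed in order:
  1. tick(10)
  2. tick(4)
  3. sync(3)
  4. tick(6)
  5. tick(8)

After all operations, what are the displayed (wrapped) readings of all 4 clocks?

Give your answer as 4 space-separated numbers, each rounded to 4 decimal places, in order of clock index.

Answer: 11.0000 10.4000 6.0000 5.4000

Derivation:
After op 1 tick(10): ref=10.0000 raw=[12.5000 8.0000 15.0000 11.0000]
After op 2 tick(4): ref=14.0000 raw=[17.5000 11.2000 21.0000 15.4000]
After op 3 sync(3): ref=14.0000 raw=[17.5000 11.2000 21.0000 14.0000]
After op 4 tick(6): ref=20.0000 raw=[25.0000 16.0000 30.0000 20.6000]
After op 5 tick(8): ref=28.0000 raw=[35.0000 22.4000 42.0000 29.4000]
Wrap final raw readings (mod 12): 35.0000 mod 12 = 11.0000; 22.4000 mod 12 = 10.4000; 42.0000 mod 12 = 6.0000; 29.4000 mod 12 = 5.4000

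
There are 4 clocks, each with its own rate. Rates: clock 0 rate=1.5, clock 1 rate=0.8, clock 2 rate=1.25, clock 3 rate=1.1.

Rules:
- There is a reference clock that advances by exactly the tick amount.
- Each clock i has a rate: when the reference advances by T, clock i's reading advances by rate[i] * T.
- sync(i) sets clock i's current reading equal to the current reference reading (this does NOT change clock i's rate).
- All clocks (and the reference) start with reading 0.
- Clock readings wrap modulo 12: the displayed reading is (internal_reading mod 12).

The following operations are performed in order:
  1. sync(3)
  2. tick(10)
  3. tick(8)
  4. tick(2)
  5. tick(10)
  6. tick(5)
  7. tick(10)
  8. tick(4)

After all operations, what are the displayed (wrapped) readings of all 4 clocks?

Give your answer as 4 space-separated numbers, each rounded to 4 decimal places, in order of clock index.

After op 1 sync(3): ref=0.0000 raw=[0.0000 0.0000 0.0000 0.0000]
After op 2 tick(10): ref=10.0000 raw=[15.0000 8.0000 12.5000 11.0000]
After op 3 tick(8): ref=18.0000 raw=[27.0000 14.4000 22.5000 19.8000]
After op 4 tick(2): ref=20.0000 raw=[30.0000 16.0000 25.0000 22.0000]
After op 5 tick(10): ref=30.0000 raw=[45.0000 24.0000 37.5000 33.0000]
After op 6 tick(5): ref=35.0000 raw=[52.5000 28.0000 43.7500 38.5000]
After op 7 tick(10): ref=45.0000 raw=[67.5000 36.0000 56.2500 49.5000]
After op 8 tick(4): ref=49.0000 raw=[73.5000 39.2000 61.2500 53.9000]
Wrap final raw readings (mod 12): 73.5000 mod 12 = 1.5000; 39.2000 mod 12 = 3.2000; 61.2500 mod 12 = 1.2500; 53.9000 mod 12 = 5.9000

Answer: 1.5000 3.2000 1.2500 5.9000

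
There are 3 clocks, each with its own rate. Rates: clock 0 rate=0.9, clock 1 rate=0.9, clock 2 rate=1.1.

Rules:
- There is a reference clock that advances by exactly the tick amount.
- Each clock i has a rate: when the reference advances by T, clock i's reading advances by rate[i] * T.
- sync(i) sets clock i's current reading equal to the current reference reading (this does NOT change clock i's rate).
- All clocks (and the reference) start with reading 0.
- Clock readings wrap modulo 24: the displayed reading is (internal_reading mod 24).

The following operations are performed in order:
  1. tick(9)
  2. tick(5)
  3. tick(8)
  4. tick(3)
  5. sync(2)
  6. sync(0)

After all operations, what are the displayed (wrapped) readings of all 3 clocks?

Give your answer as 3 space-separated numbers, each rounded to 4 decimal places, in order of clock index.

After op 1 tick(9): ref=9.0000 raw=[8.1000 8.1000 9.9000]
After op 2 tick(5): ref=14.0000 raw=[12.6000 12.6000 15.4000]
After op 3 tick(8): ref=22.0000 raw=[19.8000 19.8000 24.2000]
After op 4 tick(3): ref=25.0000 raw=[22.5000 22.5000 27.5000]
After op 5 sync(2): ref=25.0000 raw=[22.5000 22.5000 25.0000]
After op 6 sync(0): ref=25.0000 raw=[25.0000 22.5000 25.0000]
Wrap final raw readings (mod 24): 25.0000 mod 24 = 1.0000; 22.5000 mod 24 = 22.5000; 25.0000 mod 24 = 1.0000

Answer: 1.0000 22.5000 1.0000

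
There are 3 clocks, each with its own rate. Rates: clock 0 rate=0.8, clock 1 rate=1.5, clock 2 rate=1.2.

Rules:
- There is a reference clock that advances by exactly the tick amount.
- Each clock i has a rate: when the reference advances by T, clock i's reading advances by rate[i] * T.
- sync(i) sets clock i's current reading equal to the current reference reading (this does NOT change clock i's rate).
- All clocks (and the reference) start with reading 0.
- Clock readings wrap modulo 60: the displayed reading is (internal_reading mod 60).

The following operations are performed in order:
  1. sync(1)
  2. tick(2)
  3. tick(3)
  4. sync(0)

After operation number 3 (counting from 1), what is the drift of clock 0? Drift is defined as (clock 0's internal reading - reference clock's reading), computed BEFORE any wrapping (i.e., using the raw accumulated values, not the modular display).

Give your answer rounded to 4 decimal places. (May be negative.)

Answer: -1.0000

Derivation:
After op 1 sync(1): ref=0.0000 raw=[0.0000 0.0000 0.0000]
After op 2 tick(2): ref=2.0000 raw=[1.6000 3.0000 2.4000]
After op 3 tick(3): ref=5.0000 raw=[4.0000 7.5000 6.0000]
Drift of clock 0 after op 3: 4.0000 - 5.0000 = -1.0000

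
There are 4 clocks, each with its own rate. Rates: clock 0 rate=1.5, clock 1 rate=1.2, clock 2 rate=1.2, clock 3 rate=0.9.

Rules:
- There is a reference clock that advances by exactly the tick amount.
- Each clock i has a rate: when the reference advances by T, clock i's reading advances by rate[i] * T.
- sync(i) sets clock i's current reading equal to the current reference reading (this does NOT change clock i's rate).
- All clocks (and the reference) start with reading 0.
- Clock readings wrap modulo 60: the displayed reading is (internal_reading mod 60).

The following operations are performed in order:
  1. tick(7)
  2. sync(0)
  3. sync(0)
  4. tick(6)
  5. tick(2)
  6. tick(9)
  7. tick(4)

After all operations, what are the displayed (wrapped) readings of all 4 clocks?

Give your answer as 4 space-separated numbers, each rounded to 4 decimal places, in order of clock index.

Answer: 38.5000 33.6000 33.6000 25.2000

Derivation:
After op 1 tick(7): ref=7.0000 raw=[10.5000 8.4000 8.4000 6.3000]
After op 2 sync(0): ref=7.0000 raw=[7.0000 8.4000 8.4000 6.3000]
After op 3 sync(0): ref=7.0000 raw=[7.0000 8.4000 8.4000 6.3000]
After op 4 tick(6): ref=13.0000 raw=[16.0000 15.6000 15.6000 11.7000]
After op 5 tick(2): ref=15.0000 raw=[19.0000 18.0000 18.0000 13.5000]
After op 6 tick(9): ref=24.0000 raw=[32.5000 28.8000 28.8000 21.6000]
After op 7 tick(4): ref=28.0000 raw=[38.5000 33.6000 33.6000 25.2000]
Wrap final raw readings (mod 60): 38.5000 mod 60 = 38.5000; 33.6000 mod 60 = 33.6000; 33.6000 mod 60 = 33.6000; 25.2000 mod 60 = 25.2000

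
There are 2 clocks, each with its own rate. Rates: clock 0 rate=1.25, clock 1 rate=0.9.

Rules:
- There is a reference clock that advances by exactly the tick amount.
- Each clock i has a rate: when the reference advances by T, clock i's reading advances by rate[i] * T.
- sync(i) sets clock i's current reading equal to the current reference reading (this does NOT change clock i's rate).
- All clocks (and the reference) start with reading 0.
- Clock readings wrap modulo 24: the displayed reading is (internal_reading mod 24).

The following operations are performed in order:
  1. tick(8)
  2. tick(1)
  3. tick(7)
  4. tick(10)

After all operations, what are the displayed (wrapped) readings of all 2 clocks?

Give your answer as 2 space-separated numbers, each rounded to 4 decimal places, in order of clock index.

After op 1 tick(8): ref=8.0000 raw=[10.0000 7.2000]
After op 2 tick(1): ref=9.0000 raw=[11.2500 8.1000]
After op 3 tick(7): ref=16.0000 raw=[20.0000 14.4000]
After op 4 tick(10): ref=26.0000 raw=[32.5000 23.4000]
Wrap final raw readings (mod 24): 32.5000 mod 24 = 8.5000; 23.4000 mod 24 = 23.4000

Answer: 8.5000 23.4000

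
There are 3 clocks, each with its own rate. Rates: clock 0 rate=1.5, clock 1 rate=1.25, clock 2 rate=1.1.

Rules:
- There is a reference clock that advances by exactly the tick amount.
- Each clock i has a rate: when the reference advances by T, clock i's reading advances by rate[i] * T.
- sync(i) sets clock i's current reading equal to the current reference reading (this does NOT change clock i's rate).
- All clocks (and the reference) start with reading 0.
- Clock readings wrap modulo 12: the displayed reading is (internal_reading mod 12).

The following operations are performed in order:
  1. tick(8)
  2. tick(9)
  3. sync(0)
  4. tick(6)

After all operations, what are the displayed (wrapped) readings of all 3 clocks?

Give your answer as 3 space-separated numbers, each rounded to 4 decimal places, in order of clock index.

After op 1 tick(8): ref=8.0000 raw=[12.0000 10.0000 8.8000]
After op 2 tick(9): ref=17.0000 raw=[25.5000 21.2500 18.7000]
After op 3 sync(0): ref=17.0000 raw=[17.0000 21.2500 18.7000]
After op 4 tick(6): ref=23.0000 raw=[26.0000 28.7500 25.3000]
Wrap final raw readings (mod 12): 26.0000 mod 12 = 2.0000; 28.7500 mod 12 = 4.7500; 25.3000 mod 12 = 1.3000

Answer: 2.0000 4.7500 1.3000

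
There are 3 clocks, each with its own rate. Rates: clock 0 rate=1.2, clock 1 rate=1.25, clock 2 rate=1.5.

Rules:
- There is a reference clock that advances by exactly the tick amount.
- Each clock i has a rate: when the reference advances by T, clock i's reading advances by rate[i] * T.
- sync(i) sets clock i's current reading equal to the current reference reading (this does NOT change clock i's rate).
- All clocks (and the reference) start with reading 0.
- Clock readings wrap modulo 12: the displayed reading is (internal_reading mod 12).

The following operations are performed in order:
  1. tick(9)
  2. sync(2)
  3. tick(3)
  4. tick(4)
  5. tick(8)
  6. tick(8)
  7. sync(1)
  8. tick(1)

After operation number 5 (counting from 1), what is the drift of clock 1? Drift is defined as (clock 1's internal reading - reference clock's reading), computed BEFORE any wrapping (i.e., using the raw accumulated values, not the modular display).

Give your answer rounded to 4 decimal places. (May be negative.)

After op 1 tick(9): ref=9.0000 raw=[10.8000 11.2500 13.5000]
After op 2 sync(2): ref=9.0000 raw=[10.8000 11.2500 9.0000]
After op 3 tick(3): ref=12.0000 raw=[14.4000 15.0000 13.5000]
After op 4 tick(4): ref=16.0000 raw=[19.2000 20.0000 19.5000]
After op 5 tick(8): ref=24.0000 raw=[28.8000 30.0000 31.5000]
Drift of clock 1 after op 5: 30.0000 - 24.0000 = 6.0000

Answer: 6.0000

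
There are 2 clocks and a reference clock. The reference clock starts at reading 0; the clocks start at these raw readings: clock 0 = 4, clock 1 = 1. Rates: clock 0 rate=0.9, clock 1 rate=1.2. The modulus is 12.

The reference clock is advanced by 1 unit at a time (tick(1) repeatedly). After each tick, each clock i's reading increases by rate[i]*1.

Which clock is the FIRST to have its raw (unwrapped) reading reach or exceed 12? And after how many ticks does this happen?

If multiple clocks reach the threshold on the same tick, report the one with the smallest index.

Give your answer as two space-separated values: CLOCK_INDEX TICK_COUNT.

clock 0: start=4, rate=0.9, needs 12-4 = 8; ticks = ceil(8/0.9) = ceil(8.8889) = 9; reading at tick 9 = 4 + 0.9*9 = 12.1000
clock 1: start=1, rate=1.2, needs 12-1 = 11; ticks = ceil(11/1.2) = ceil(9.1667) = 10; reading at tick 10 = 1 + 1.2*10 = 13.0000
Minimum tick count = 9; winners = [0]; smallest index = 0

Answer: 0 9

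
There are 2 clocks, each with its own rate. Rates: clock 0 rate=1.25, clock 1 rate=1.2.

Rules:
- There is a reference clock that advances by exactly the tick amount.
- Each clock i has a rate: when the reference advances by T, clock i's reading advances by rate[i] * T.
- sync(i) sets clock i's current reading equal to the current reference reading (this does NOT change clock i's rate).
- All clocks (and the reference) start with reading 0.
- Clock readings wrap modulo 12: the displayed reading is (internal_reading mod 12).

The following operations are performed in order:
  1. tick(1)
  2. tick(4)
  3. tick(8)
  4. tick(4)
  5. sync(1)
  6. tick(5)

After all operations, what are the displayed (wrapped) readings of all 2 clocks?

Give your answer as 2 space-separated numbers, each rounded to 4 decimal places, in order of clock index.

After op 1 tick(1): ref=1.0000 raw=[1.2500 1.2000]
After op 2 tick(4): ref=5.0000 raw=[6.2500 6.0000]
After op 3 tick(8): ref=13.0000 raw=[16.2500 15.6000]
After op 4 tick(4): ref=17.0000 raw=[21.2500 20.4000]
After op 5 sync(1): ref=17.0000 raw=[21.2500 17.0000]
After op 6 tick(5): ref=22.0000 raw=[27.5000 23.0000]
Wrap final raw readings (mod 12): 27.5000 mod 12 = 3.5000; 23.0000 mod 12 = 11.0000

Answer: 3.5000 11.0000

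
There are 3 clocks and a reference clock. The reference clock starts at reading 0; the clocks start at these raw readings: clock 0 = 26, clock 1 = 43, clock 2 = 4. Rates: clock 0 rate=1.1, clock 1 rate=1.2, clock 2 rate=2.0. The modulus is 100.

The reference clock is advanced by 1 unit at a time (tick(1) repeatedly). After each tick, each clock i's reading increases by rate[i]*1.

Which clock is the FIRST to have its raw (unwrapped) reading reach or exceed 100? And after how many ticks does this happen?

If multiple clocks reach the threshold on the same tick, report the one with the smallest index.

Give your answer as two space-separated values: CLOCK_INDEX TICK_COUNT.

clock 0: start=26, rate=1.1, needs 100-26 = 74; ticks = ceil(74/1.1) = ceil(67.2727) = 68; reading at tick 68 = 26 + 1.1*68 = 100.8000
clock 1: start=43, rate=1.2, needs 100-43 = 57; ticks = ceil(57/1.2) = ceil(47.5000) = 48; reading at tick 48 = 43 + 1.2*48 = 100.6000
clock 2: start=4, rate=2.0, needs 100-4 = 96; ticks = ceil(96/2.0) = ceil(48.0000) = 48; reading at tick 48 = 4 + 2.0*48 = 100.0000
Minimum tick count = 48; winners = [1, 2]; smallest index = 1

Answer: 1 48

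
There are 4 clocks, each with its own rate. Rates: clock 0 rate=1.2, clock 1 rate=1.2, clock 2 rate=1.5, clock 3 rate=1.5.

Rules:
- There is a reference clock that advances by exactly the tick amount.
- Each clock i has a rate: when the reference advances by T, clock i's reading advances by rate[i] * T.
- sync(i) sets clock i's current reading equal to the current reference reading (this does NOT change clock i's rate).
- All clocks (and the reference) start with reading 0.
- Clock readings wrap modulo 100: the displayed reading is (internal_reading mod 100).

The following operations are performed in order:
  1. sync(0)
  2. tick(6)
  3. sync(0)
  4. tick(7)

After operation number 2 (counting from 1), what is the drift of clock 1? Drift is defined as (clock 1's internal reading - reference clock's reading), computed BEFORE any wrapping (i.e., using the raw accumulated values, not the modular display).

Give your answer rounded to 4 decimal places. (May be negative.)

Answer: 1.2000

Derivation:
After op 1 sync(0): ref=0.0000 raw=[0.0000 0.0000 0.0000 0.0000]
After op 2 tick(6): ref=6.0000 raw=[7.2000 7.2000 9.0000 9.0000]
Drift of clock 1 after op 2: 7.2000 - 6.0000 = 1.2000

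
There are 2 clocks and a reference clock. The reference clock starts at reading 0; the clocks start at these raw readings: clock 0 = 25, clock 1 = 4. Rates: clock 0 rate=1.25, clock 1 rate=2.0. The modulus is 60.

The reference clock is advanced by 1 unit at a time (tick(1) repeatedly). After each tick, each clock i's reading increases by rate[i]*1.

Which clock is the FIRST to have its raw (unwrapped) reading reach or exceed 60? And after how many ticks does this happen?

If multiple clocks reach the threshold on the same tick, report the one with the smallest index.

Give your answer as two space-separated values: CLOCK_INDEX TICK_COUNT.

clock 0: start=25, rate=1.25, needs 60-25 = 35; ticks = ceil(35/1.25) = ceil(28.0000) = 28; reading at tick 28 = 25 + 1.25*28 = 60.0000
clock 1: start=4, rate=2.0, needs 60-4 = 56; ticks = ceil(56/2.0) = ceil(28.0000) = 28; reading at tick 28 = 4 + 2.0*28 = 60.0000
Minimum tick count = 28; winners = [0, 1]; smallest index = 0

Answer: 0 28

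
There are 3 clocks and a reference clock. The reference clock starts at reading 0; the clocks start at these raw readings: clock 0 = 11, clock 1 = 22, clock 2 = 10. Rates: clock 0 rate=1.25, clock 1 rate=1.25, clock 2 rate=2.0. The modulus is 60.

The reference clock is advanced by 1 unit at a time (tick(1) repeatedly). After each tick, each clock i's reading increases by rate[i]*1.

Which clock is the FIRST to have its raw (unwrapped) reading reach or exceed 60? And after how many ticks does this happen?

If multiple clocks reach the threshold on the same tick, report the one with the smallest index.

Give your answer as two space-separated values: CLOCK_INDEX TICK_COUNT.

clock 0: start=11, rate=1.25, needs 60-11 = 49; ticks = ceil(49/1.25) = ceil(39.2000) = 40; reading at tick 40 = 11 + 1.25*40 = 61.0000
clock 1: start=22, rate=1.25, needs 60-22 = 38; ticks = ceil(38/1.25) = ceil(30.4000) = 31; reading at tick 31 = 22 + 1.25*31 = 60.7500
clock 2: start=10, rate=2.0, needs 60-10 = 50; ticks = ceil(50/2.0) = ceil(25.0000) = 25; reading at tick 25 = 10 + 2.0*25 = 60.0000
Minimum tick count = 25; winners = [2]; smallest index = 2

Answer: 2 25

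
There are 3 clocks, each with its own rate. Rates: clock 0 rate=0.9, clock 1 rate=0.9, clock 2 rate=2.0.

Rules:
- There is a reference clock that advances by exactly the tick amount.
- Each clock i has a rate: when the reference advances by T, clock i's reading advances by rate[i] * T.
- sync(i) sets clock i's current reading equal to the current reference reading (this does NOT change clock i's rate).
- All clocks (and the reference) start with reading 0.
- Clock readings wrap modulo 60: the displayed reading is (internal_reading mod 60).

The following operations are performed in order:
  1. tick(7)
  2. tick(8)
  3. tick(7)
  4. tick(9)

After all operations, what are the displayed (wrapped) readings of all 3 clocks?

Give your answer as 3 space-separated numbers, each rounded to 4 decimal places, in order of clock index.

Answer: 27.9000 27.9000 2.0000

Derivation:
After op 1 tick(7): ref=7.0000 raw=[6.3000 6.3000 14.0000]
After op 2 tick(8): ref=15.0000 raw=[13.5000 13.5000 30.0000]
After op 3 tick(7): ref=22.0000 raw=[19.8000 19.8000 44.0000]
After op 4 tick(9): ref=31.0000 raw=[27.9000 27.9000 62.0000]
Wrap final raw readings (mod 60): 27.9000 mod 60 = 27.9000; 27.9000 mod 60 = 27.9000; 62.0000 mod 60 = 2.0000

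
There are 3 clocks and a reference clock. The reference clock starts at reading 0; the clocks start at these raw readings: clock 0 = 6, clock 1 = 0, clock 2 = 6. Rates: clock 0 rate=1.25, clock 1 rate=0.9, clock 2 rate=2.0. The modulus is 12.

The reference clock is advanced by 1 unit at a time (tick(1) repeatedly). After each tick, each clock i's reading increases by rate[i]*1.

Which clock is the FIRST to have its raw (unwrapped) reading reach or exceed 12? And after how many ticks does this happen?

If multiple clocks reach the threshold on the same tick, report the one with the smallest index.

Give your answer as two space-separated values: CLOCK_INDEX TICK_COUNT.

Answer: 2 3

Derivation:
clock 0: start=6, rate=1.25, needs 12-6 = 6; ticks = ceil(6/1.25) = ceil(4.8000) = 5; reading at tick 5 = 6 + 1.25*5 = 12.2500
clock 1: start=0, rate=0.9, needs 12-0 = 12; ticks = ceil(12/0.9) = ceil(13.3333) = 14; reading at tick 14 = 0 + 0.9*14 = 12.6000
clock 2: start=6, rate=2.0, needs 12-6 = 6; ticks = ceil(6/2.0) = ceil(3.0000) = 3; reading at tick 3 = 6 + 2.0*3 = 12.0000
Minimum tick count = 3; winners = [2]; smallest index = 2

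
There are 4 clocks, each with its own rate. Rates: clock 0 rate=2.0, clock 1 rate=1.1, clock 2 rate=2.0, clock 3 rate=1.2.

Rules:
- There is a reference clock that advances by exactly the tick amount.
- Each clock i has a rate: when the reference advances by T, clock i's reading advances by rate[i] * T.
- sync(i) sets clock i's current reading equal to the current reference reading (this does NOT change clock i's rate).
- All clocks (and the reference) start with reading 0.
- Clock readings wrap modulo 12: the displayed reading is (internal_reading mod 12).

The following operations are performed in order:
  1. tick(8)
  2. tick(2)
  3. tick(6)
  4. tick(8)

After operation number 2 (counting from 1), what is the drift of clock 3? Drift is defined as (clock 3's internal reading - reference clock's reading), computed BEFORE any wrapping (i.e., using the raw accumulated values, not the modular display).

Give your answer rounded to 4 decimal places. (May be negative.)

After op 1 tick(8): ref=8.0000 raw=[16.0000 8.8000 16.0000 9.6000]
After op 2 tick(2): ref=10.0000 raw=[20.0000 11.0000 20.0000 12.0000]
Drift of clock 3 after op 2: 12.0000 - 10.0000 = 2.0000

Answer: 2.0000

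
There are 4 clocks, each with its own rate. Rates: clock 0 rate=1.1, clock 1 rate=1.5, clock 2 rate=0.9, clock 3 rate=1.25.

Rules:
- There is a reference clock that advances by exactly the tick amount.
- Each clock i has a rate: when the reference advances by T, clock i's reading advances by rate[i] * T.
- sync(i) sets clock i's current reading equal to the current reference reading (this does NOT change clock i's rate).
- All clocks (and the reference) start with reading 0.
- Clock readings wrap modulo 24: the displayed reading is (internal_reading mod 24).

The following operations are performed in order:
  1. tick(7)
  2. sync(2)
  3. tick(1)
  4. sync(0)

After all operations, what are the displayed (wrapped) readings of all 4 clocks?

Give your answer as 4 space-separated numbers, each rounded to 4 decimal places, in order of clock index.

Answer: 8.0000 12.0000 7.9000 10.0000

Derivation:
After op 1 tick(7): ref=7.0000 raw=[7.7000 10.5000 6.3000 8.7500]
After op 2 sync(2): ref=7.0000 raw=[7.7000 10.5000 7.0000 8.7500]
After op 3 tick(1): ref=8.0000 raw=[8.8000 12.0000 7.9000 10.0000]
After op 4 sync(0): ref=8.0000 raw=[8.0000 12.0000 7.9000 10.0000]
Wrap final raw readings (mod 24): 8.0000 mod 24 = 8.0000; 12.0000 mod 24 = 12.0000; 7.9000 mod 24 = 7.9000; 10.0000 mod 24 = 10.0000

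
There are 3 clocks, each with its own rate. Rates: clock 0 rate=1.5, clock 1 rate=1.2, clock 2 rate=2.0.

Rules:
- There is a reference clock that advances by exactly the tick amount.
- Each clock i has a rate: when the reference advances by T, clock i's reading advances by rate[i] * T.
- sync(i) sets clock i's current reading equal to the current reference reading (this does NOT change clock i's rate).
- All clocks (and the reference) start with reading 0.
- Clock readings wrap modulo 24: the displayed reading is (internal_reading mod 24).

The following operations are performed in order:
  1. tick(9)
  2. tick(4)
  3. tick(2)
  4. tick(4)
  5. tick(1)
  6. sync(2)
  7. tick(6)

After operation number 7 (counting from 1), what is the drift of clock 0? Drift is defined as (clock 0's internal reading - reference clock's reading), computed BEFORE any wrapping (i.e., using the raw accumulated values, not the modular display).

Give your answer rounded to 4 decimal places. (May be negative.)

After op 1 tick(9): ref=9.0000 raw=[13.5000 10.8000 18.0000]
After op 2 tick(4): ref=13.0000 raw=[19.5000 15.6000 26.0000]
After op 3 tick(2): ref=15.0000 raw=[22.5000 18.0000 30.0000]
After op 4 tick(4): ref=19.0000 raw=[28.5000 22.8000 38.0000]
After op 5 tick(1): ref=20.0000 raw=[30.0000 24.0000 40.0000]
After op 6 sync(2): ref=20.0000 raw=[30.0000 24.0000 20.0000]
After op 7 tick(6): ref=26.0000 raw=[39.0000 31.2000 32.0000]
Drift of clock 0 after op 7: 39.0000 - 26.0000 = 13.0000

Answer: 13.0000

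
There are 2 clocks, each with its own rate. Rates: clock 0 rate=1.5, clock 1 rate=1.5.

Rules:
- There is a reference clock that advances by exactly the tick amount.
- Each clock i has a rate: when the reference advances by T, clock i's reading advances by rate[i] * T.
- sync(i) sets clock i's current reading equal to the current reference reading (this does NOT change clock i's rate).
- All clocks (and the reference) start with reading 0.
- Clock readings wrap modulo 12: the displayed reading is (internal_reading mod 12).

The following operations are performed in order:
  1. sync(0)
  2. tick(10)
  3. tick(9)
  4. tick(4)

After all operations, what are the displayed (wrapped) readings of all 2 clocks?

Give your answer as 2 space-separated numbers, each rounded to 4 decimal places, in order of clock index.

Answer: 10.5000 10.5000

Derivation:
After op 1 sync(0): ref=0.0000 raw=[0.0000 0.0000]
After op 2 tick(10): ref=10.0000 raw=[15.0000 15.0000]
After op 3 tick(9): ref=19.0000 raw=[28.5000 28.5000]
After op 4 tick(4): ref=23.0000 raw=[34.5000 34.5000]
Wrap final raw readings (mod 12): 34.5000 mod 12 = 10.5000; 34.5000 mod 12 = 10.5000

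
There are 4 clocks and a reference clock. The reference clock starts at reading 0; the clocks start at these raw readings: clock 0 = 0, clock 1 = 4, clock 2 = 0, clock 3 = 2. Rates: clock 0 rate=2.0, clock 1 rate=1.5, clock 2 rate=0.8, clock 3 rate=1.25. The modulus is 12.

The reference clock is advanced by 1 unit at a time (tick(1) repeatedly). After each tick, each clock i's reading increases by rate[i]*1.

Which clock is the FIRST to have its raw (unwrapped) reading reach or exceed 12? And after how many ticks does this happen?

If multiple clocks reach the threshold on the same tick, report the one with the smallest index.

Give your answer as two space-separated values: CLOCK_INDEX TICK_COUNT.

Answer: 0 6

Derivation:
clock 0: start=0, rate=2.0, needs 12-0 = 12; ticks = ceil(12/2.0) = ceil(6.0000) = 6; reading at tick 6 = 0 + 2.0*6 = 12.0000
clock 1: start=4, rate=1.5, needs 12-4 = 8; ticks = ceil(8/1.5) = ceil(5.3333) = 6; reading at tick 6 = 4 + 1.5*6 = 13.0000
clock 2: start=0, rate=0.8, needs 12-0 = 12; ticks = ceil(12/0.8) = ceil(15.0000) = 15; reading at tick 15 = 0 + 0.8*15 = 12.0000
clock 3: start=2, rate=1.25, needs 12-2 = 10; ticks = ceil(10/1.25) = ceil(8.0000) = 8; reading at tick 8 = 2 + 1.25*8 = 12.0000
Minimum tick count = 6; winners = [0, 1]; smallest index = 0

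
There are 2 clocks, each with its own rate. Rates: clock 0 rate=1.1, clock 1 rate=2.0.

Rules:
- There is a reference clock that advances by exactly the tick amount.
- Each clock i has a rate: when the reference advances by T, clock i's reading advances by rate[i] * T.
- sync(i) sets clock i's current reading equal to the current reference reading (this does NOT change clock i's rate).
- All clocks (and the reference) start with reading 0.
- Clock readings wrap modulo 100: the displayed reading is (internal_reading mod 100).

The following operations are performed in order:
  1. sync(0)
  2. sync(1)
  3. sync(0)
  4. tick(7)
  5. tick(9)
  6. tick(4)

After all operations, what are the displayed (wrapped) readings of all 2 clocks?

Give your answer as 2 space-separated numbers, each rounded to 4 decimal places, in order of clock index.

After op 1 sync(0): ref=0.0000 raw=[0.0000 0.0000]
After op 2 sync(1): ref=0.0000 raw=[0.0000 0.0000]
After op 3 sync(0): ref=0.0000 raw=[0.0000 0.0000]
After op 4 tick(7): ref=7.0000 raw=[7.7000 14.0000]
After op 5 tick(9): ref=16.0000 raw=[17.6000 32.0000]
After op 6 tick(4): ref=20.0000 raw=[22.0000 40.0000]
Wrap final raw readings (mod 100): 22.0000 mod 100 = 22.0000; 40.0000 mod 100 = 40.0000

Answer: 22.0000 40.0000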